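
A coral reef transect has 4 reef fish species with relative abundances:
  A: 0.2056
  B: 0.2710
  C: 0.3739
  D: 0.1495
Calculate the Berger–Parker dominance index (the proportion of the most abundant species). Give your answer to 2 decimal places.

The largest proportion is 0.3739, i.e. d = 0.37 to 2 decimal places.

0.37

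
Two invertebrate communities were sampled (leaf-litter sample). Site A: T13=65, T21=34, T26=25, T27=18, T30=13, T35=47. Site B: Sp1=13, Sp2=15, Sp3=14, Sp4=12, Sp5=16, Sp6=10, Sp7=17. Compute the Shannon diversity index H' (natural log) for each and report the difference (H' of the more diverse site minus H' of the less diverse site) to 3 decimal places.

Site A: N=202, proportions 0.32178, 0.16832, 0.12376, 0.08911, 0.06436, 0.23267, giving H' = 1.65465 (working shown to 5 dp, full precision carried).
Site B: N=97, proportions 0.13402, 0.15464, 0.14433, 0.12371, 0.16495, 0.10309, 0.17526, giving H' = 1.93262.
Difference = |1.65465 − 1.93262| = 0.27797, i.e. 0.278 to 3 decimal places.

0.278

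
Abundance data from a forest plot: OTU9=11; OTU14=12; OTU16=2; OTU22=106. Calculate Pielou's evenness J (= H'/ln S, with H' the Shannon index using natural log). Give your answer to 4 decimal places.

Total N = 11+12+2+106 = 131, so the proportions are 0.083969, 0.091603, 0.015267, 0.80916 (working shown to 6 dp, full precision carried).
H' = −Σ pᵢ ln pᵢ = −((-0.208018) + (-0.218958) + (-0.063848) + (-0.171346)) = 0.662170.
With S = 4 species, ln S = 1.386294, so J = 0.662170/1.386294 = 0.477655, i.e. 0.4777 to 4 decimal places.

0.4777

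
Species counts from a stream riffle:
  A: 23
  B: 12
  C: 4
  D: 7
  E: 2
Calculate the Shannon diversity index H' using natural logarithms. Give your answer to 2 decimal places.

Total N = 23+12+4+7+2 = 48, so the proportions are 0.4792, 0.25, 0.0833, 0.1458, 0.0417 (working shown to 4 dp, full precision carried).
Each pᵢ ln pᵢ term: 0.4792×(-0.7357)=-0.3525, 0.25×(-1.3863)=-0.3466, 0.0833×(-2.4849)=-0.2071, 0.1458×(-1.9253)=-0.2808, 0.0417×(-3.1781)=-0.1324.
Sum = -1.3194, so H' = 1.32.

1.32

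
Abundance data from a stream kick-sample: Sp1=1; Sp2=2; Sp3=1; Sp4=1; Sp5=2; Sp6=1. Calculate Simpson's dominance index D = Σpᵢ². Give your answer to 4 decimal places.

0.1875

Total N = 1+2+1+1+2+1 = 8, so the proportions are 0.125, 0.25, 0.125, 0.125, 0.25, 0.125 (working shown to 6 dp, full precision carried).
D = 0.125² + 0.25² + 0.125² + 0.125² + 0.25² + 0.125² = 0.015625 + 0.062500 + 0.015625 + 0.015625 + 0.062500 + 0.015625 = 0.187500.
To 4 decimal places, D = 0.1875.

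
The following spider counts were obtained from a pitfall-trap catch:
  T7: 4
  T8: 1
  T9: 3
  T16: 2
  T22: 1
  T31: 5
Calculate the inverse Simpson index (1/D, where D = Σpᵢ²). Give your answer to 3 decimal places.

Total N = 4+1+3+2+1+5 = 16, so the proportions are 0.25, 0.0625, 0.1875, 0.125, 0.0625, 0.3125 (working shown to 7 dp, full precision carried).
D = 0.25² + 0.0625² + 0.1875² + 0.125² + 0.0625² + 0.3125² = 0.0625000 + 0.0039062 + 0.0351562 + 0.0156250 + 0.0039062 + 0.0976562 = 0.2187500.
So 1/D = 4.57143, i.e. 4.571 to 3 decimal places.

4.571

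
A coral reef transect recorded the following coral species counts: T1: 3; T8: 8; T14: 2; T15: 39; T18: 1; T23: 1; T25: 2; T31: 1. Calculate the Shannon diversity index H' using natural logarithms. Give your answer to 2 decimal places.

1.14

Total N = 3+8+2+39+1+1+2+1 = 57, so the proportions are 0.0526, 0.1404, 0.0351, 0.6842, 0.0175, 0.0175, 0.0351, 0.0175 (working shown to 4 dp, full precision carried).
Each pᵢ ln pᵢ term: 0.0526×(-2.9444)=-0.1550, 0.1404×(-1.9636)=-0.2756, 0.0351×(-3.3499)=-0.1175, 0.6842×(-0.3795)=-0.2597, 0.0175×(-4.0431)=-0.0709, 0.0175×(-4.0431)=-0.0709, 0.0351×(-3.3499)=-0.1175, 0.0175×(-4.0431)=-0.0709.
Sum = -1.1381, so H' = 1.14.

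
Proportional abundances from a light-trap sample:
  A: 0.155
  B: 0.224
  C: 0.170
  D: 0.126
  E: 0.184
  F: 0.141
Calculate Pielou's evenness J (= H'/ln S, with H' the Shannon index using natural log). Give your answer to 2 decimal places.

H' = −Σ pᵢ ln pᵢ = −((-0.2890) + (-0.3351) + (-0.3012) + (-0.2610) + (-0.3115) + (-0.2762)) = 1.7740 (working shown to 4 dp, full precision carried).
With S = 6 species, ln S = 1.7918, so J = 1.7740/1.7918 = 0.9901, i.e. 0.99 to 2 decimal places.

0.99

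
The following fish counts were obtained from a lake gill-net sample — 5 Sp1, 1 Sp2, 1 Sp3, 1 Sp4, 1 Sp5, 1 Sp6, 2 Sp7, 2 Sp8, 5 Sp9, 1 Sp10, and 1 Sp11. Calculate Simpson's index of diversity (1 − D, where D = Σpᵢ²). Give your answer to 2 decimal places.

0.85

Total N = 5+1+1+1+1+1+2+2+5+1+1 = 21, so the proportions are 0.2381, 0.0476, 0.0476, 0.0476, 0.0476, 0.0476, 0.0952, 0.0952, 0.2381, 0.0476, 0.0476 (working shown to 4 dp, full precision carried).
D = 0.2381² + 0.0476² + 0.0476² + 0.0476² + 0.0476² + 0.0476² + 0.0952² + 0.0952² + 0.2381² + 0.0476² + 0.0476² = 0.0567 + 0.0023 + 0.0023 + 0.0023 + 0.0023 + 0.0023 + 0.0091 + 0.0091 + 0.0567 + 0.0023 + 0.0023 = 0.1474.
So 1 − D = 0.8526, i.e. 0.85 to 2 decimal places.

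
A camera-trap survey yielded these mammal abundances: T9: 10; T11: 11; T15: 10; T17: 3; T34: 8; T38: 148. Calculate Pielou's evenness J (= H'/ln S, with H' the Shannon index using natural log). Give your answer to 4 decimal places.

0.4846

Total N = 10+11+10+3+8+148 = 190, so the proportions are 0.052632, 0.057895, 0.052632, 0.015789, 0.042105, 0.778947 (working shown to 6 dp, full precision carried).
H' = −Σ pᵢ ln pᵢ = −((-0.154970) + (-0.164950) + (-0.154970) + (-0.065501) + (-0.133372) + (-0.194590)) = 0.868354.
With S = 6 species, ln S = 1.791759, so J = 0.868354/1.791759 = 0.484638, i.e. 0.4846 to 4 decimal places.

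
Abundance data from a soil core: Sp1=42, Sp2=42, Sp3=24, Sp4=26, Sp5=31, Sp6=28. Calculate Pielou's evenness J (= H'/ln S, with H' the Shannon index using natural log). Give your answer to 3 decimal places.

0.986

Total N = 42+42+24+26+31+28 = 193, so the proportions are 0.21762, 0.21762, 0.12435, 0.13472, 0.16062, 0.14508 (working shown to 5 dp, full precision carried).
H' = −Σ pᵢ ln pᵢ = −((-0.33187) + (-0.33187) + (-0.25923) + (-0.27005) + (-0.29373) + (-0.28007)) = 1.76682.
With S = 6 species, ln S = 1.79176, so J = 1.76682/1.79176 = 0.98608, i.e. 0.986 to 3 decimal places.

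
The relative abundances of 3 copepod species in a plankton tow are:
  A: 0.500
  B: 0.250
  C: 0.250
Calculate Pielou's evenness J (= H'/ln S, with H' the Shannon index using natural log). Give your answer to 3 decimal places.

H' = −Σ pᵢ ln pᵢ = −((-0.34657) + (-0.34657) + (-0.34657)) = 1.03972 (working shown to 5 dp, full precision carried).
With S = 3 species, ln S = 1.09861, so J = 1.03972/1.09861 = 0.94639, i.e. 0.946 to 3 decimal places.

0.946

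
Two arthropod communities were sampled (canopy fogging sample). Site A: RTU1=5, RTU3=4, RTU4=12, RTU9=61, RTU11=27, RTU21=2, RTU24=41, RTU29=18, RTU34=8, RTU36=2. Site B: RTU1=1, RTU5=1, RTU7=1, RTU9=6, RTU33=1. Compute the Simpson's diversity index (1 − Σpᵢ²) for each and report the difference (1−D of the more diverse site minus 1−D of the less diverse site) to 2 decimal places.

0.19

Site A: N=180, proportions 0.0278, 0.0222, 0.0667, 0.3389, 0.15, 0.0111, 0.2278, 0.1, 0.0444, 0.0111, giving 1−D = 0.7928 (working shown to 4 dp, full precision carried).
Site B: N=10, proportions 0.1, 0.1, 0.1, 0.6, 0.1, giving 1−D = 0.6000.
Difference = |0.7928 − 0.6000| = 0.1928, i.e. 0.19 to 2 decimal places.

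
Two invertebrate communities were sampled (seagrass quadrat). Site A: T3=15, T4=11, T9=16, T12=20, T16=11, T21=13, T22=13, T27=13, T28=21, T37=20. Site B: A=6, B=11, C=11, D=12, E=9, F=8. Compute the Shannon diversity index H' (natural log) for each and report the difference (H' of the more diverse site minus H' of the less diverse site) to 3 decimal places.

0.508

Site A: N=153, proportions 0.09804, 0.0719, 0.10458, 0.13072, 0.0719, 0.08497, 0.08497, 0.08497, 0.13725, 0.13072, giving H' = 2.27532 (working shown to 5 dp, full precision carried).
Site B: N=57, proportions 0.10526, 0.19298, 0.19298, 0.21053, 0.15789, 0.14035, giving H' = 1.76702.
Difference = |2.27532 − 1.76702| = 0.50830, i.e. 0.508 to 3 decimal places.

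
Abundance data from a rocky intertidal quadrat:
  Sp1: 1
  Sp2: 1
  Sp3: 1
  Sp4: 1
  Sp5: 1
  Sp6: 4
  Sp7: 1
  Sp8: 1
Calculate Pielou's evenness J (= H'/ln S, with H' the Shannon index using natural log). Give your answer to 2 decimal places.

0.91

Total N = 1+1+1+1+1+4+1+1 = 11, so the proportions are 0.0909, 0.0909, 0.0909, 0.0909, 0.0909, 0.3636, 0.0909, 0.0909 (working shown to 4 dp, full precision carried).
H' = −Σ pᵢ ln pᵢ = −((-0.2180) + (-0.2180) + (-0.2180) + (-0.2180) + (-0.2180) + (-0.3679) + (-0.2180) + (-0.2180)) = 1.8938.
With S = 8 species, ln S = 2.0794, so J = 1.8938/2.0794 = 0.9107, i.e. 0.91 to 2 decimal places.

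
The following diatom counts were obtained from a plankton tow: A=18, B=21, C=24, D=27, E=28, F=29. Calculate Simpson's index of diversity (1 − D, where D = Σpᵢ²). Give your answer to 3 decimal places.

Total N = 18+21+24+27+28+29 = 147, so the proportions are 0.12245, 0.14286, 0.16327, 0.18367, 0.19048, 0.19728 (working shown to 5 dp, full precision carried).
D = 0.12245² + 0.14286² + 0.16327² + 0.18367² + 0.19048² + 0.19728² = 0.01499 + 0.02041 + 0.02666 + 0.03374 + 0.03628 + 0.03892 = 0.17099.
So 1 − D = 0.82901, i.e. 0.829 to 3 decimal places.

0.829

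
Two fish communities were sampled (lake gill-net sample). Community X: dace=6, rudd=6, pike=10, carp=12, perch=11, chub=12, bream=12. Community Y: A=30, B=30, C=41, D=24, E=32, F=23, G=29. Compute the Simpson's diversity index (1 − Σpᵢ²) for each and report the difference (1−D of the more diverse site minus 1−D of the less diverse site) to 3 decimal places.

Community X: N=69, proportions 0.086957, 0.086957, 0.144928, 0.173913, 0.15942, 0.173913, 0.173913, giving 1−D = 0.847721 (working shown to 6 dp, full precision carried).
Community Y: N=209, proportions 0.143541, 0.143541, 0.196172, 0.114833, 0.15311, 0.110048, 0.138756, giving 1−D = 0.852316.
Difference = |0.847721 − 0.852316| = 0.004595, i.e. 0.005 to 3 decimal places.

0.005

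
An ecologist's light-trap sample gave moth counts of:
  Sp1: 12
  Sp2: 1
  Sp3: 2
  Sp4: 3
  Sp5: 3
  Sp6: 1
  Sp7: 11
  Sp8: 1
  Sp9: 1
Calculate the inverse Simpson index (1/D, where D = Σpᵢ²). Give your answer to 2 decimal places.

4.21

Total N = 12+1+2+3+3+1+11+1+1 = 35, so the proportions are 0.342857, 0.028571, 0.057143, 0.085714, 0.085714, 0.028571, 0.314286, 0.028571, 0.028571 (working shown to 6 dp, full precision carried).
D = 0.342857² + 0.028571² + 0.057143² + 0.085714² + 0.085714² + 0.028571² + 0.314286² + 0.028571² + 0.028571² = 0.117551 + 0.000816 + 0.003265 + 0.007347 + 0.007347 + 0.000816 + 0.098776 + 0.000816 + 0.000816 = 0.237551.
So 1/D = 4.2096, i.e. 4.21 to 2 decimal places.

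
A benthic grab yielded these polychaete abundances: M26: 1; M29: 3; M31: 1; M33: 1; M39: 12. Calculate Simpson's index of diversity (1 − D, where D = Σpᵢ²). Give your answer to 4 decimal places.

Total N = 1+3+1+1+12 = 18, so the proportions are 0.055556, 0.166667, 0.055556, 0.055556, 0.666667 (working shown to 6 dp, full precision carried).
D = 0.055556² + 0.166667² + 0.055556² + 0.055556² + 0.666667² = 0.003086 + 0.027778 + 0.003086 + 0.003086 + 0.444444 = 0.481481.
So 1 − D = 0.518519, i.e. 0.5185 to 4 decimal places.

0.5185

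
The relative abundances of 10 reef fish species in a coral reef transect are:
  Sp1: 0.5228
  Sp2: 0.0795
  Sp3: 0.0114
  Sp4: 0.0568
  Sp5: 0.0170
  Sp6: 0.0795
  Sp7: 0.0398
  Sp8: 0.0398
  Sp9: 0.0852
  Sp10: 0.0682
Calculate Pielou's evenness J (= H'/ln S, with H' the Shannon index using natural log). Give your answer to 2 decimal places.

H' = −Σ pᵢ ln pᵢ = −((-0.3391) + (-0.2013) + (-0.0510) + (-0.1629) + (-0.0693) + (-0.2013) + (-0.1283) + (-0.1283) + (-0.2098) + (-0.1831)) = 1.6744 (working shown to 4 dp, full precision carried).
With S = 10 species, ln S = 2.3026, so J = 1.6744/2.3026 = 0.7272, i.e. 0.73 to 2 decimal places.

0.73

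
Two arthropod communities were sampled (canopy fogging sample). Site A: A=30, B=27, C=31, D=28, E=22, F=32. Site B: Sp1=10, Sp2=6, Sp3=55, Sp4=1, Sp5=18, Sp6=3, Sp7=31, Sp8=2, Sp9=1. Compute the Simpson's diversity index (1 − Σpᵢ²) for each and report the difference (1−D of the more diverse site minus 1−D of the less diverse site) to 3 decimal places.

0.108

Site A: N=170, proportions 0.176470588235, 0.158823529412, 0.182352941176, 0.164705882353, 0.129411764706, 0.188235294118, giving 1−D = 0.831072664360 (working shown to 12 dp, full precision carried).
Site B: N=127, proportions 0.07874015748, 0.047244094488, 0.433070866142, 0.007874015748, 0.141732283465, 0.023622047244, 0.244094488189, 0.015748031496, 0.007874015748, giving 1−D = 0.723417446835.
Difference = |0.831072664360 − 0.723417446835| = 0.107655217525, i.e. 0.108 to 3 decimal places.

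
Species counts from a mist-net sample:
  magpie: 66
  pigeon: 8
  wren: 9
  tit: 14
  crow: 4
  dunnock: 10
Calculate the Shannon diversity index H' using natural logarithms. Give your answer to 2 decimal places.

1.30

Total N = 66+8+9+14+4+10 = 111, so the proportions are 0.5946, 0.0721, 0.0811, 0.1261, 0.036, 0.0901 (working shown to 4 dp, full precision carried).
Each pᵢ ln pᵢ term: 0.5946×(-0.5199)=-0.3091, 0.0721×(-2.6301)=-0.1896, 0.0811×(-2.5123)=-0.2037, 0.1261×(-2.0705)=-0.2611, 0.036×(-3.3232)=-0.1198, 0.0901×(-2.4069)=-0.2168.
Sum = -1.3001, so H' = 1.30.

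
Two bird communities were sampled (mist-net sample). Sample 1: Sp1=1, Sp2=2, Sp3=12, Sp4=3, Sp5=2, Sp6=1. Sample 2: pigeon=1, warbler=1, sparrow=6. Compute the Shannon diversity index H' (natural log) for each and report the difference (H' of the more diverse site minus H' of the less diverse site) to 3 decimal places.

0.600

Sample 1: N=21, proportions 0.04762, 0.09524, 0.57143, 0.14286, 0.09524, 0.04762, giving H' = 1.33560 (working shown to 5 dp, full precision carried).
Sample 2: N=8, proportions 0.125, 0.125, 0.75, giving H' = 0.73562.
Difference = |1.33560 − 0.73562| = 0.59998, i.e. 0.600 to 3 decimal places.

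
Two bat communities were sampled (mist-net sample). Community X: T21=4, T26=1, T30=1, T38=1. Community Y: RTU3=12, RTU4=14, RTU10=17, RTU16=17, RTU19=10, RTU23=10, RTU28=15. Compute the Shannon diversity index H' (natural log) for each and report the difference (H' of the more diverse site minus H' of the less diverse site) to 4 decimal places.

0.7710

Community X: N=7, proportions 0.57142857, 0.14285714, 0.14285714, 0.14285714, giving H' = 1.15374194 (working shown to 8 dp, full precision carried).
Community Y: N=95, proportions 0.12631579, 0.14736842, 0.17894737, 0.17894737, 0.10526316, 0.10526316, 0.15789474, giving H' = 1.92474646.
Difference = |1.15374194 − 1.92474646| = 0.77100452, i.e. 0.7710 to 4 decimal places.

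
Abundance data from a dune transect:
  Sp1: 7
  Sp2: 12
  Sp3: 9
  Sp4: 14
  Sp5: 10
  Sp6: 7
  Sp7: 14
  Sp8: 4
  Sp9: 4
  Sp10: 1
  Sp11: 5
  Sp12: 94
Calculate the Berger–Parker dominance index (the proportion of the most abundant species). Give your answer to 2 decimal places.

Total N = 7+12+9+14+10+7+14+4+4+1+5+94 = 181, so the proportions are 0.0387, 0.0663, 0.0497, 0.0773, 0.0552, 0.0387, 0.0773, 0.0221, 0.0221, 0.0055, 0.0276, 0.5193 (working shown to 4 dp, full precision carried).
The largest proportion is 0.5193, i.e. d = 0.52 to 2 decimal places.

0.52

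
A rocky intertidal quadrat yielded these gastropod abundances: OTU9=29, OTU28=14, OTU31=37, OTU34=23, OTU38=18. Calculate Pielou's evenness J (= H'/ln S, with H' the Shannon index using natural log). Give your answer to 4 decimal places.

0.9651

Total N = 29+14+37+23+18 = 121, so the proportions are 0.239669, 0.115702, 0.305785, 0.190083, 0.14876 (working shown to 6 dp, full precision carried).
H' = −Σ pᵢ ln pᵢ = −((-0.342367) + (-0.249539) + (-0.362316) + (-0.315594) + (-0.283451)) = 1.553267.
With S = 5 species, ln S = 1.609438, so J = 1.553267/1.609438 = 0.965099, i.e. 0.9651 to 4 decimal places.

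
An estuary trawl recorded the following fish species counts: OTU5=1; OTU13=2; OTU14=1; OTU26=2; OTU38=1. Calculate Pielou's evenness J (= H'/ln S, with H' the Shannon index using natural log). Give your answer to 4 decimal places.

Total N = 1+2+1+2+1 = 7, so the proportions are 0.142857, 0.285714, 0.142857, 0.285714, 0.142857 (working shown to 6 dp, full precision carried).
H' = −Σ pᵢ ln pᵢ = −((-0.277987) + (-0.357932) + (-0.277987) + (-0.357932) + (-0.277987)) = 1.549826.
With S = 5 species, ln S = 1.609438, so J = 1.549826/1.609438 = 0.962961, i.e. 0.9630 to 4 decimal places.

0.9630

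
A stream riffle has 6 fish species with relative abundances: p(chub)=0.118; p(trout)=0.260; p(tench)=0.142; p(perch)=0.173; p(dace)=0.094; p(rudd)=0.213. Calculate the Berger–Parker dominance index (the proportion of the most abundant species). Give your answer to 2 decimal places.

The largest proportion is 0.26, i.e. d = 0.26 to 2 decimal places.

0.26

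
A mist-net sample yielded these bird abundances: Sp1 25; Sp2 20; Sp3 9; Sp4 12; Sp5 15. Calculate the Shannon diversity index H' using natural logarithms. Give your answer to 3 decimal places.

Total N = 25+20+9+12+15 = 81, so the proportions are 0.30864, 0.24691, 0.11111, 0.14815, 0.18519 (working shown to 5 dp, full precision carried).
Each pᵢ ln pᵢ term: 0.30864×(-1.17557)=-0.36283, 0.24691×(-1.39872)=-0.34536, 0.11111×(-2.19722)=-0.24414, 0.14815×(-1.90954)=-0.28290, 0.18519×(-1.68640)=-0.31230.
Sum = -1.54752, so H' = 1.548.

1.548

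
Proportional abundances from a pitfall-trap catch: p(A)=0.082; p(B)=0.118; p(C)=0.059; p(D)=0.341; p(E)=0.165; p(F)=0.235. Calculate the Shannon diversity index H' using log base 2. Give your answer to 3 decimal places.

2.350

Each pᵢ log₂ pᵢ term (working shown to 5 dp, full precision carried): 0.082×(-3.60823)=-0.29588, 0.118×(-3.08314)=-0.36381, 0.059×(-4.08314)=-0.24091, 0.341×(-1.55216)=-0.52929, 0.165×(-2.59946)=-0.42891, 0.235×(-2.08927)=-0.49098.
Sum = -2.34977, so H' = 2.350.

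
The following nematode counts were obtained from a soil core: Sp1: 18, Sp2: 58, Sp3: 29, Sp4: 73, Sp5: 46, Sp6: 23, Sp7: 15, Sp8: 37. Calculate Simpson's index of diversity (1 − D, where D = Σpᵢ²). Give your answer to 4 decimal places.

Total N = 18+58+29+73+46+23+15+37 = 299, so the proportions are 0.060201, 0.19398, 0.09699, 0.244147, 0.153846, 0.076923, 0.050167, 0.123746 (working shown to 6 dp, full precision carried).
D = 0.060201² + 0.19398² + 0.09699² + 0.244147² + 0.153846² + 0.076923² + 0.050167² + 0.123746² = 0.003624 + 0.037628 + 0.009407 + 0.059608 + 0.023669 + 0.005917 + 0.002517 + 0.015313 = 0.157683.
So 1 − D = 0.842317, i.e. 0.8423 to 4 decimal places.

0.8423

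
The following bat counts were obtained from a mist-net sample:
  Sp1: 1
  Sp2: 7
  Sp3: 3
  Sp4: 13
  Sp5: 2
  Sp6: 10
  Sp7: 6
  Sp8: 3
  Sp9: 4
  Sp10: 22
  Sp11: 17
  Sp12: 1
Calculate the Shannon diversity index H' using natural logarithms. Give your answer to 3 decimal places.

Total N = 1+7+3+13+2+10+6+3+4+22+17+1 = 89, so the proportions are 0.01124, 0.07865, 0.03371, 0.14607, 0.02247, 0.11236, 0.06742, 0.03371, 0.04494, 0.24719, 0.19101, 0.01124 (working shown to 5 dp, full precision carried).
Each pᵢ ln pᵢ term: 0.01124×(-4.48864)=-0.05043, 0.07865×(-2.54273)=-0.19999, 0.03371×(-3.39002)=-0.11427, 0.14607×(-1.92369)=-0.28099, 0.02247×(-3.79549)=-0.08529, 0.11236×(-2.18605)=-0.24562, 0.06742×(-2.69688)=-0.18181, 0.03371×(-3.39002)=-0.11427, 0.04494×(-3.10234)=-0.13943, 0.24719×(-1.39759)=-0.34547, 0.19101×(-1.65542)=-0.31620, 0.01124×(-4.48864)=-0.05043.
Sum = -2.12422, so H' = 2.124.

2.124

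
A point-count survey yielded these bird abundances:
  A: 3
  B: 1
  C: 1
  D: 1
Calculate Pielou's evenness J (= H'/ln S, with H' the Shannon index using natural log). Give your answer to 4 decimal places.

Total N = 3+1+1+1 = 6, so the proportions are 0.5, 0.166667, 0.166667, 0.166667 (working shown to 6 dp, full precision carried).
H' = −Σ pᵢ ln pᵢ = −((-0.346574) + (-0.298627) + (-0.298627) + (-0.298627)) = 1.242453.
With S = 4 species, ln S = 1.386294, so J = 1.242453/1.386294 = 0.896241, i.e. 0.8962 to 4 decimal places.

0.8962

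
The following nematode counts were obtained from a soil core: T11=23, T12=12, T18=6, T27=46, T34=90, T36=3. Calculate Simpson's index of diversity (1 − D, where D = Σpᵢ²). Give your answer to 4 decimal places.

Total N = 23+12+6+46+90+3 = 180, so the proportions are 0.127778, 0.066667, 0.033333, 0.255556, 0.5, 0.016667 (working shown to 6 dp, full precision carried).
D = 0.127778² + 0.066667² + 0.033333² + 0.255556² + 0.5² + 0.016667² = 0.016327 + 0.004444 + 0.001111 + 0.065309 + 0.250000 + 0.000278 = 0.337469.
So 1 − D = 0.662531, i.e. 0.6625 to 4 decimal places.

0.6625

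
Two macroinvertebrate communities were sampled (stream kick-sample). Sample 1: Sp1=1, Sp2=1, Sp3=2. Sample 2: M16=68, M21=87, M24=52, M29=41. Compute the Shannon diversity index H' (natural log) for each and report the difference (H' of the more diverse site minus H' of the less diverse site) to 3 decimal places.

0.308

Sample 1: N=4, proportions 0.25, 0.25, 0.5, giving H' = 1.03972 (working shown to 5 dp, full precision carried).
Sample 2: N=248, proportions 0.27419, 0.35081, 0.20968, 0.16532, giving H' = 1.34737.
Difference = |1.03972 − 1.34737| = 0.30765, i.e. 0.308 to 3 decimal places.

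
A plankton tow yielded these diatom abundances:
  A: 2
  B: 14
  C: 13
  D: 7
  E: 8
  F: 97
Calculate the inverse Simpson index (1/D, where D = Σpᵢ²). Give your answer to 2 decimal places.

2.01

Total N = 2+14+13+7+8+97 = 141, so the proportions are 0.01418, 0.09929, 0.0922, 0.04965, 0.05674, 0.68794 (working shown to 5 dp, full precision carried).
D = 0.01418² + 0.09929² + 0.0922² + 0.04965² + 0.05674² + 0.68794² = 0.00020 + 0.00986 + 0.00850 + 0.00246 + 0.00322 + 0.47327 = 0.49751.
So 1/D = 2.0100, i.e. 2.01 to 2 decimal places.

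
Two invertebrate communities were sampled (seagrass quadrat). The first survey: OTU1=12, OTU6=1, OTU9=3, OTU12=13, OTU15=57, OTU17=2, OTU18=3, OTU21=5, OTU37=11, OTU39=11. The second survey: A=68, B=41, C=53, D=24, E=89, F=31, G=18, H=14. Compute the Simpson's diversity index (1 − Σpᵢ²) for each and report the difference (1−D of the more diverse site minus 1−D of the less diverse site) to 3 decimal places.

0.110

The first survey: N=118, proportions 0.101695, 0.008475, 0.025424, 0.110169, 0.483051, 0.016949, 0.025424, 0.042373, 0.09322, 0.09322, giving 1−D = 0.723355 (working shown to 6 dp, full precision carried).
The second survey: N=338, proportions 0.201183, 0.121302, 0.156805, 0.071006, 0.263314, 0.091716, 0.053254, 0.04142, giving 1−D = 0.832884.
Difference = |0.723355 − 0.832884| = 0.109529, i.e. 0.110 to 3 decimal places.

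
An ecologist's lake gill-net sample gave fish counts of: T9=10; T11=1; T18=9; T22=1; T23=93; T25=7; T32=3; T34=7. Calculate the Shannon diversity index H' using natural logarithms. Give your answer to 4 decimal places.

Total N = 10+1+9+1+93+7+3+7 = 131, so the proportions are 0.076336, 0.007634, 0.068702, 0.007634, 0.709924, 0.053435, 0.022901, 0.053435 (working shown to 6 dp, full precision carried).
Each pᵢ ln pᵢ term: 0.076336×(-2.572612)=-0.196383, 0.007634×(-4.875197)=-0.037215, 0.068702×(-2.677973)=-0.183983, 0.007634×(-4.875197)=-0.037215, 0.709924×(-0.342598)=-0.243218, 0.053435×(-2.929287)=-0.156527, 0.022901×(-3.776585)=-0.086487, 0.053435×(-2.929287)=-0.156527.
Sum = -1.097555, so H' = 1.0976.

1.0976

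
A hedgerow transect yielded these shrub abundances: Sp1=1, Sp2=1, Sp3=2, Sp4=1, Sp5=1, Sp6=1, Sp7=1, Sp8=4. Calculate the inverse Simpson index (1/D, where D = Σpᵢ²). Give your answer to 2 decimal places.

5.54

Total N = 1+1+2+1+1+1+1+4 = 12, so the proportions are 0.083333, 0.083333, 0.166667, 0.083333, 0.083333, 0.083333, 0.083333, 0.333333 (working shown to 6 dp, full precision carried).
D = 0.083333² + 0.083333² + 0.166667² + 0.083333² + 0.083333² + 0.083333² + 0.083333² + 0.333333² = 0.006944 + 0.006944 + 0.027778 + 0.006944 + 0.006944 + 0.006944 + 0.006944 + 0.111111 = 0.180556.
So 1/D = 5.5385, i.e. 5.54 to 2 decimal places.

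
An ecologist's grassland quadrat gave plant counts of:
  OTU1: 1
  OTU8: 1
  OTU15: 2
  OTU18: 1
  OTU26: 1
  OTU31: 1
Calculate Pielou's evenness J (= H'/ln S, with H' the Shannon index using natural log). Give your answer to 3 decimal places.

Total N = 1+1+2+1+1+1 = 7, so the proportions are 0.14286, 0.14286, 0.28571, 0.14286, 0.14286, 0.14286 (working shown to 5 dp, full precision carried).
H' = −Σ pᵢ ln pᵢ = −((-0.27799) + (-0.27799) + (-0.35793) + (-0.27799) + (-0.27799) + (-0.27799)) = 1.74787.
With S = 6 species, ln S = 1.79176, so J = 1.74787/1.79176 = 0.97550, i.e. 0.976 to 3 decimal places.

0.976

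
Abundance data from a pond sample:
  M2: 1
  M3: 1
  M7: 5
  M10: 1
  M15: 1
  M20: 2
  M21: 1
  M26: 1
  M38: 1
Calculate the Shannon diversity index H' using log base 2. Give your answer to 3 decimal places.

2.835

Total N = 1+1+5+1+1+2+1+1+1 = 14, so the proportions are 0.07143, 0.07143, 0.35714, 0.07143, 0.07143, 0.14286, 0.07143, 0.07143, 0.07143 (working shown to 5 dp, full precision carried).
Each pᵢ log₂ pᵢ term: 0.07143×(-3.80735)=-0.27195, 0.07143×(-3.80735)=-0.27195, 0.35714×(-1.48543)=-0.53051, 0.07143×(-3.80735)=-0.27195, 0.07143×(-3.80735)=-0.27195, 0.14286×(-2.80735)=-0.40105, 0.07143×(-3.80735)=-0.27195, 0.07143×(-3.80735)=-0.27195, 0.07143×(-3.80735)=-0.27195.
Sum = -2.83524, so H' = 2.835.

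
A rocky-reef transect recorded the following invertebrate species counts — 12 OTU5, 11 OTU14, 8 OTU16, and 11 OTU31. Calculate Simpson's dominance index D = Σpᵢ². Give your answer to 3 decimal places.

Total N = 12+11+8+11 = 42, so the proportions are 0.28571, 0.2619, 0.19048, 0.2619 (working shown to 5 dp, full precision carried).
D = 0.28571² + 0.2619² + 0.19048² + 0.2619² = 0.08163 + 0.06859 + 0.03628 + 0.06859 = 0.25510.
To 3 decimal places, D = 0.255.

0.255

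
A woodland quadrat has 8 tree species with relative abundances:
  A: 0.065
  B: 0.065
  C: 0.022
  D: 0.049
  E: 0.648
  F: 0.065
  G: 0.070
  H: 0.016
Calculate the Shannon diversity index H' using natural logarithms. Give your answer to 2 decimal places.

1.30

Each pᵢ ln pᵢ term (working shown to 4 dp, full precision carried): 0.065×(-2.7334)=-0.1777, 0.065×(-2.7334)=-0.1777, 0.022×(-3.8167)=-0.0840, 0.049×(-3.0159)=-0.1478, 0.648×(-0.4339)=-0.2811, 0.065×(-2.7334)=-0.1777, 0.07×(-2.6593)=-0.1861, 0.016×(-4.1352)=-0.0662.
Sum = -1.2982, so H' = 1.30.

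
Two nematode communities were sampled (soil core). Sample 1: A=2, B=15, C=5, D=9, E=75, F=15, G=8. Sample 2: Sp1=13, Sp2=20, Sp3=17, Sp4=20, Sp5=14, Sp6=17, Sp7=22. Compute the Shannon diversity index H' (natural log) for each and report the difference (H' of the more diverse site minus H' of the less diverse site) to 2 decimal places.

0.57

Sample 1: N=129, proportions 0.0155, 0.1163, 0.0388, 0.0698, 0.5814, 0.1163, 0.062, giving H' = 1.3645 (working shown to 4 dp, full precision carried).
Sample 2: N=123, proportions 0.1057, 0.1626, 0.1382, 0.1626, 0.1138, 0.1382, 0.1789, giving H' = 1.9305.
Difference = |1.3645 − 1.9305| = 0.5660, i.e. 0.57 to 2 decimal places.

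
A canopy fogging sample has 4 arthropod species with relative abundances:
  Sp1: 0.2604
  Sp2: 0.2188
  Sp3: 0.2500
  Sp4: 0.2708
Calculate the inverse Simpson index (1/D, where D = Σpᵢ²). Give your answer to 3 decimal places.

3.976

D = 0.2604² + 0.2188² + 0.25² + 0.2708² = 0.0678082 + 0.0478734 + 0.0625000 + 0.0733326 = 0.2515142 (working shown to 7 dp, full precision carried).
So 1/D = 3.97592, i.e. 3.976 to 3 decimal places.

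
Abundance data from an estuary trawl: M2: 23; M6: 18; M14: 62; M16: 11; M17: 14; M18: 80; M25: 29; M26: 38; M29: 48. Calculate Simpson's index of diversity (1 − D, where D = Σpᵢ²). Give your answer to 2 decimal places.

0.85

Total N = 23+18+62+11+14+80+29+38+48 = 323, so the proportions are 0.0712, 0.0557, 0.192, 0.0341, 0.0433, 0.2477, 0.0898, 0.1176, 0.1486 (working shown to 4 dp, full precision carried).
D = 0.0712² + 0.0557² + 0.192² + 0.0341² + 0.0433² + 0.2477² + 0.0898² + 0.1176² + 0.1486² = 0.0051 + 0.0031 + 0.0368 + 0.0012 + 0.0019 + 0.0613 + 0.0081 + 0.0138 + 0.0221 = 0.1534.
So 1 − D = 0.8466, i.e. 0.85 to 2 decimal places.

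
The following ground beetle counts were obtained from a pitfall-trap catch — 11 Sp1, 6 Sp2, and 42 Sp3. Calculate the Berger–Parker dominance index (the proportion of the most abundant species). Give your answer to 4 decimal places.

Total N = 11+6+42 = 59, so the proportions are 0.186441, 0.101695, 0.711864 (working shown to 6 dp, full precision carried).
The largest proportion is 0.711864, i.e. d = 0.7119 to 4 decimal places.

0.7119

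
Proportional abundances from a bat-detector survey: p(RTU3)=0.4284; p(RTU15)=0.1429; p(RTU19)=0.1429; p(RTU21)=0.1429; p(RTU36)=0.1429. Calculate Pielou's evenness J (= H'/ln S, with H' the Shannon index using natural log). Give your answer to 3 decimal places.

H' = −Σ pᵢ ln pᵢ = −((-0.36315) + (-0.27803) + (-0.27803) + (-0.27803) + (-0.27803)) = 1.47526 (working shown to 5 dp, full precision carried).
With S = 5 species, ln S = 1.60944, so J = 1.47526/1.60944 = 0.91663, i.e. 0.917 to 3 decimal places.

0.917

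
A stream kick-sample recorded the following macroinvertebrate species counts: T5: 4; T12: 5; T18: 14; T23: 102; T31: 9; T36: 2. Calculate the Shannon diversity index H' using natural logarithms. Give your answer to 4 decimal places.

Total N = 4+5+14+102+9+2 = 136, so the proportions are 0.029412, 0.036765, 0.102941, 0.75, 0.066176, 0.014706 (working shown to 6 dp, full precision carried).
Each pᵢ ln pᵢ term: 0.029412×(-3.526361)=-0.103716, 0.036765×(-3.303217)=-0.121442, 0.102941×(-2.273598)=-0.234047, 0.75×(-0.287682)=-0.215762, 0.066176×(-2.715430)=-0.179698, 0.014706×(-4.219508)=-0.062052.
Sum = -0.916716, so H' = 0.9167.

0.9167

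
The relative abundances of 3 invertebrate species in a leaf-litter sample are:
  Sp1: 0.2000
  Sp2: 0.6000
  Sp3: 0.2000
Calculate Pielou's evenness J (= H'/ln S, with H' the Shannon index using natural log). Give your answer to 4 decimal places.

H' = −Σ pᵢ ln pᵢ = −((-0.321888) + (-0.306495) + (-0.321888)) = 0.950271 (working shown to 6 dp, full precision carried).
With S = 3 species, ln S = 1.098612, so J = 0.950271/1.098612 = 0.864974, i.e. 0.8650 to 4 decimal places.

0.8650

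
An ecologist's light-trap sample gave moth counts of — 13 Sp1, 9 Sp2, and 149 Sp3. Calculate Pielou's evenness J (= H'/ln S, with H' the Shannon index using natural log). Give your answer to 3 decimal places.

Total N = 13+9+149 = 171, so the proportions are 0.07602, 0.05263, 0.87135 (working shown to 5 dp, full precision carried).
H' = −Σ pᵢ ln pᵢ = −((-0.19589) + (-0.15497) + (-0.12000)) = 0.47086.
With S = 3 species, ln S = 1.09861, so J = 0.47086/1.09861 = 0.42860, i.e. 0.429 to 3 decimal places.

0.429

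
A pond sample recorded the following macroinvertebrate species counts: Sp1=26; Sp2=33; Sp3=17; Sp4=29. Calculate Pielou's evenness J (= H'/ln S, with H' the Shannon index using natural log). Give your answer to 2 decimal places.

0.98

Total N = 26+33+17+29 = 105, so the proportions are 0.2476, 0.3143, 0.1619, 0.2762 (working shown to 4 dp, full precision carried).
H' = −Σ pᵢ ln pᵢ = −((-0.3456) + (-0.3638) + (-0.2948) + (-0.3554)) = 1.3596.
With S = 4 species, ln S = 1.3863, so J = 1.3596/1.3863 = 0.9807, i.e. 0.98 to 2 decimal places.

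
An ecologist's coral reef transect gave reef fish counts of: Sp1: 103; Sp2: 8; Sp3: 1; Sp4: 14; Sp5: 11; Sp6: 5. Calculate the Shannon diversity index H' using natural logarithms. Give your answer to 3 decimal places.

Total N = 103+8+1+14+11+5 = 142, so the proportions are 0.72535, 0.05634, 0.00704, 0.09859, 0.07746, 0.03521 (working shown to 5 dp, full precision carried).
Each pᵢ ln pᵢ term: 0.72535×(-0.32110)=-0.23291, 0.05634×(-2.87639)=-0.16205, 0.00704×(-4.95583)=-0.03490, 0.09859×(-2.31677)=-0.22841, 0.07746×(-2.55793)=-0.19815, 0.03521×(-3.34639)=-0.11783.
Sum = -0.97425, so H' = 0.974.

0.974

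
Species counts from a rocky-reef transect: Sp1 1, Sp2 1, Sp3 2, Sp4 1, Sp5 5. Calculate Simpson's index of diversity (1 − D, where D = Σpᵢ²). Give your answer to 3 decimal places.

0.680

Total N = 1+1+2+1+5 = 10, so the proportions are 0.1, 0.1, 0.2, 0.1, 0.5 (working shown to 5 dp, full precision carried).
D = 0.1² + 0.1² + 0.2² + 0.1² + 0.5² = 0.01000 + 0.01000 + 0.04000 + 0.01000 + 0.25000 = 0.32000.
So 1 − D = 0.68000, i.e. 0.680 to 3 decimal places.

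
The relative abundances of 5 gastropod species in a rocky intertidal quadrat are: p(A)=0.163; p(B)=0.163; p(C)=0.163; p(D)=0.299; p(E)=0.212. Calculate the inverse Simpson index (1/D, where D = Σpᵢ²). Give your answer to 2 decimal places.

D = 0.163² + 0.163² + 0.163² + 0.299² + 0.212² = 0.026569 + 0.026569 + 0.026569 + 0.089401 + 0.044944 = 0.214052 (working shown to 6 dp, full precision carried).
So 1/D = 4.6718, i.e. 4.67 to 2 decimal places.

4.67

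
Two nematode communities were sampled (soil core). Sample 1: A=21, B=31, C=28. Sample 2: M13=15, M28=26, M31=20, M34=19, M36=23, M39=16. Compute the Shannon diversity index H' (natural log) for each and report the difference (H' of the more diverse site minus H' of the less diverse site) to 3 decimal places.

Sample 1: N=80, proportions 0.2625, 0.3875, 0.35, giving H' = 1.08590 (working shown to 5 dp, full precision carried).
Sample 2: N=119, proportions 0.12605, 0.21849, 0.16807, 0.15966, 0.19328, 0.13445, giving H' = 1.77351.
Difference = |1.08590 − 1.77351| = 0.68761, i.e. 0.688 to 3 decimal places.

0.688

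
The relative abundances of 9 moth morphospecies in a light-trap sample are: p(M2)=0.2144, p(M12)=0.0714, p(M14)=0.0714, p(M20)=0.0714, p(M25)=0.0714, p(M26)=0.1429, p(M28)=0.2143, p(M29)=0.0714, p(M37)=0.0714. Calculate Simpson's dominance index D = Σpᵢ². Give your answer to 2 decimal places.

0.14

D = 0.2144² + 0.0714² + 0.0714² + 0.0714² + 0.0714² + 0.1429² + 0.2143² + 0.0714² + 0.0714² = 0.0460 + 0.0051 + 0.0051 + 0.0051 + 0.0051 + 0.0204 + 0.0459 + 0.0051 + 0.0051 = 0.1429 (working shown to 4 dp, full precision carried).
To 2 decimal places, D = 0.14.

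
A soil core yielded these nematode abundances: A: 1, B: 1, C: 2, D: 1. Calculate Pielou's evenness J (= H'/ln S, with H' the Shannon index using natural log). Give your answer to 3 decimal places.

Total N = 1+1+2+1 = 5, so the proportions are 0.2, 0.2, 0.4, 0.2 (working shown to 5 dp, full precision carried).
H' = −Σ pᵢ ln pᵢ = −((-0.32189) + (-0.32189) + (-0.36652) + (-0.32189)) = 1.33218.
With S = 4 species, ln S = 1.38629, so J = 1.33218/1.38629 = 0.96096, i.e. 0.961 to 3 decimal places.

0.961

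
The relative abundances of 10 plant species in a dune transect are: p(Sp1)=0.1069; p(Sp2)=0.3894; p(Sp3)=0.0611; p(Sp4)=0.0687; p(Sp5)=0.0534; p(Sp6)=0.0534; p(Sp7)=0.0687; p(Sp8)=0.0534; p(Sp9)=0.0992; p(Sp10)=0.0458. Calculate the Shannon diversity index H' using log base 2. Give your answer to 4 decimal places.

2.8635

Each pᵢ log₂ pᵢ term (working shown to 6 dp, full precision carried): 0.1069×(-3.225666)=-0.344824, 0.3894×(-1.360675)=-0.529847, 0.0611×(-4.032684)=-0.246397, 0.0687×(-3.863546)=-0.265426, 0.0534×(-4.227016)=-0.225723, 0.0534×(-4.227016)=-0.225723, 0.0687×(-3.863546)=-0.265426, 0.0534×(-4.227016)=-0.225723, 0.0992×(-3.333516)=-0.330685, 0.0458×(-4.448509)=-0.203742.
Sum = -2.863513, so H' = 2.8635.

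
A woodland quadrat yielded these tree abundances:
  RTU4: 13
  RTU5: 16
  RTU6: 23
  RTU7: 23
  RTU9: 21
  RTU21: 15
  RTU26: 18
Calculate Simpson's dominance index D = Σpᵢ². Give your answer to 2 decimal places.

Total N = 13+16+23+23+21+15+18 = 129, so the proportions are 0.1008, 0.124, 0.1783, 0.1783, 0.1628, 0.1163, 0.1395 (working shown to 4 dp, full precision carried).
D = 0.1008² + 0.124² + 0.1783² + 0.1783² + 0.1628² + 0.1163² + 0.1395² = 0.0102 + 0.0154 + 0.0318 + 0.0318 + 0.0265 + 0.0135 + 0.0195 = 0.1486.
To 2 decimal places, D = 0.15.

0.15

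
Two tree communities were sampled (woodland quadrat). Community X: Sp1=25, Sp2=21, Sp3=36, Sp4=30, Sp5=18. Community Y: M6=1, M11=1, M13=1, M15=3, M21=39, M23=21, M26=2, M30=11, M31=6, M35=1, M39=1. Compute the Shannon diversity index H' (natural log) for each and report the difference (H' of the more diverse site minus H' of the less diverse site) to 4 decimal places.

Community X: N=130, proportions 0.1923077, 0.1615385, 0.2769231, 0.2307692, 0.1384615, giving H' = 1.5792563 (working shown to 7 dp, full precision carried).
Community Y: N=87, proportions 0.0114943, 0.0114943, 0.0114943, 0.0344828, 0.4482759, 0.2413793, 0.0229885, 0.1264368, 0.0689655, 0.0114943, 0.0114943, giving H' = 1.6081678.
Difference = |1.5792563 − 1.6081678| = 0.0289115, i.e. 0.0289 to 4 decimal places.

0.0289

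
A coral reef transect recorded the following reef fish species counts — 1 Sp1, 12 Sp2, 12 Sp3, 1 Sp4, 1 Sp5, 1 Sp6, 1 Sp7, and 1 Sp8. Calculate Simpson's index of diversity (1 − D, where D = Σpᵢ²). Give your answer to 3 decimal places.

Total N = 1+12+12+1+1+1+1+1 = 30, so the proportions are 0.03333, 0.4, 0.4, 0.03333, 0.03333, 0.03333, 0.03333, 0.03333 (working shown to 5 dp, full precision carried).
D = 0.03333² + 0.4² + 0.4² + 0.03333² + 0.03333² + 0.03333² + 0.03333² + 0.03333² = 0.00111 + 0.16000 + 0.16000 + 0.00111 + 0.00111 + 0.00111 + 0.00111 + 0.00111 = 0.32667.
So 1 − D = 0.67333, i.e. 0.673 to 3 decimal places.

0.673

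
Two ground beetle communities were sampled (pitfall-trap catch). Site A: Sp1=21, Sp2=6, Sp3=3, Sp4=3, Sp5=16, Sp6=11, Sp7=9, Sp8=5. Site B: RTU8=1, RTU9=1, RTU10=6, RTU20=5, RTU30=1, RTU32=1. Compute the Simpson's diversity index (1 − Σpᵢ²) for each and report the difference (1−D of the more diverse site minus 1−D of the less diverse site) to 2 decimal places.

0.11

Site A: N=74, proportions 0.2838, 0.0811, 0.0405, 0.0405, 0.2162, 0.1486, 0.1216, 0.0676, giving 1−D = 0.8214 (working shown to 4 dp, full precision carried).
Site B: N=15, proportions 0.0667, 0.0667, 0.4, 0.3333, 0.0667, 0.0667, giving 1−D = 0.7111.
Difference = |0.8214 − 0.7111| = 0.1103, i.e. 0.11 to 2 decimal places.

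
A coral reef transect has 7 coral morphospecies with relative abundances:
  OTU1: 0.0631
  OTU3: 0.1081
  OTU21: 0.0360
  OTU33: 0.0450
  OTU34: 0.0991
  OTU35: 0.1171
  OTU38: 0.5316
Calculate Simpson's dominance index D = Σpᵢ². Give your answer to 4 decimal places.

D = 0.0631² + 0.1081² + 0.036² + 0.045² + 0.0991² + 0.1171² + 0.5316² = 0.003982 + 0.011686 + 0.001296 + 0.002025 + 0.009821 + 0.013712 + 0.282599 = 0.325120 (working shown to 6 dp, full precision carried).
To 4 decimal places, D = 0.3251.

0.3251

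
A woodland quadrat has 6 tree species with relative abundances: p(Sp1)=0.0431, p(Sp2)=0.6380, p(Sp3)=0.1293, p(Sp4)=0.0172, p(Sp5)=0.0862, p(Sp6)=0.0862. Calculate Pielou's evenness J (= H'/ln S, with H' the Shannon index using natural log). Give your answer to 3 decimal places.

0.658

H' = −Σ pᵢ ln pᵢ = −((-0.13552) + (-0.28673) + (-0.26450) + (-0.06988) + (-0.21128) + (-0.21128)) = 1.17919 (working shown to 5 dp, full precision carried).
With S = 6 species, ln S = 1.79176, so J = 1.17919/1.79176 = 0.65812, i.e. 0.658 to 3 decimal places.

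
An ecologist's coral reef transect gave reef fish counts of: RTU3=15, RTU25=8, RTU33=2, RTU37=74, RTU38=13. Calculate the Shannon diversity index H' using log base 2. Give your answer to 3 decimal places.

Total N = 15+8+2+74+13 = 112, so the proportions are 0.13393, 0.07143, 0.01786, 0.66071, 0.11607 (working shown to 5 dp, full precision carried).
Each pᵢ log₂ pᵢ term: 0.13393×(-2.90046)=-0.38846, 0.07143×(-3.80735)=-0.27195, 0.01786×(-5.80735)=-0.10370, 0.66071×(-0.59790)=-0.39504, 0.11607×(-3.10692)=-0.36062.
Sum = -1.51978, so H' = 1.520.

1.520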